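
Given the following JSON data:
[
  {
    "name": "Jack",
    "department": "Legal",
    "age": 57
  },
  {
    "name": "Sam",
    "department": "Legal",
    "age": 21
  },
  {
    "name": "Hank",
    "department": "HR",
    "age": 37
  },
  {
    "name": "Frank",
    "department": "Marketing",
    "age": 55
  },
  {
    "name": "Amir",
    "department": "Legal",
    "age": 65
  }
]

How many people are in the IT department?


Scanning records for department = IT
  No matches found
Count: 0

ANSWER: 0


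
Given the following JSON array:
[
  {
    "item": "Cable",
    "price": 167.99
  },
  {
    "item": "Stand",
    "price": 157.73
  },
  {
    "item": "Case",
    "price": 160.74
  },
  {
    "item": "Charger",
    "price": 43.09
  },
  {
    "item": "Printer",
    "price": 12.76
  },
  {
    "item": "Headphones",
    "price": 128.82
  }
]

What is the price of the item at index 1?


Array index 1 -> Stand
price = 157.73

ANSWER: 157.73


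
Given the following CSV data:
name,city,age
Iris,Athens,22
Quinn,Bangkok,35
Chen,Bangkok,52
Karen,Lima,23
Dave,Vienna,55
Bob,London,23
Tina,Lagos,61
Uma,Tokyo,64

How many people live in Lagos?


Scanning city column for 'Lagos':
  Row 7: Tina -> MATCH
Total matches: 1

ANSWER: 1


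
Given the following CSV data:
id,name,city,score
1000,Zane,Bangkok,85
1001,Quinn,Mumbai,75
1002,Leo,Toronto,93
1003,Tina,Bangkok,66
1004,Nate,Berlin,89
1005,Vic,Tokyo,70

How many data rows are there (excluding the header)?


Counting rows (excluding header):
Header: id,name,city,score
Data rows: 6

ANSWER: 6


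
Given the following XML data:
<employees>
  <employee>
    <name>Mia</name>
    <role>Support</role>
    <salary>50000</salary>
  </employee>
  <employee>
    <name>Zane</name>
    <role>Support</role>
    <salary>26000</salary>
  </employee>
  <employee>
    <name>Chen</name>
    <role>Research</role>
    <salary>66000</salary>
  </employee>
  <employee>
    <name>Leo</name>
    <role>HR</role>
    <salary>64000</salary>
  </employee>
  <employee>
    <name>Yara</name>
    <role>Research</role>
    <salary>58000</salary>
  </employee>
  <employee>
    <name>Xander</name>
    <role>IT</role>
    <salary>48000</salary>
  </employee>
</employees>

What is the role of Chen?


Searching for <employee> with <name>Chen</name>
Found at position 3
<role>Research</role>

ANSWER: Research


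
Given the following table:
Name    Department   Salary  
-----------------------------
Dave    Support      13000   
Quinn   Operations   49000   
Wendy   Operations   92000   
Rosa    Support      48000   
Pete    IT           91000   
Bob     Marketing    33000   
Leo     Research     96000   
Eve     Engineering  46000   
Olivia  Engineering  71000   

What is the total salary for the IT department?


IT department members:
  Pete: 91000
Total = 91000 = 91000

ANSWER: 91000


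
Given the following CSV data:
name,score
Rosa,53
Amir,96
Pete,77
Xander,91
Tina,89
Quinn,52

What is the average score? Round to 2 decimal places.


Scores: 53, 96, 77, 91, 89, 52
Sum = 458
Count = 6
Average = 458 / 6 = 76.33

ANSWER: 76.33


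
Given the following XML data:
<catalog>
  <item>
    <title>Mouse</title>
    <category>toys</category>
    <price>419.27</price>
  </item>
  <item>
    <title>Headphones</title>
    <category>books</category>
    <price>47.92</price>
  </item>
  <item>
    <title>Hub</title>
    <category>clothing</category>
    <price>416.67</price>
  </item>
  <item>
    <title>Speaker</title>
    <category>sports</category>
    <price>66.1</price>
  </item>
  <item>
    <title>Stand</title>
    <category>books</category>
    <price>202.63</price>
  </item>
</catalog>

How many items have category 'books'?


Scanning <item> elements for <category>books</category>:
  Item 2: Headphones -> MATCH
  Item 5: Stand -> MATCH
Count: 2

ANSWER: 2


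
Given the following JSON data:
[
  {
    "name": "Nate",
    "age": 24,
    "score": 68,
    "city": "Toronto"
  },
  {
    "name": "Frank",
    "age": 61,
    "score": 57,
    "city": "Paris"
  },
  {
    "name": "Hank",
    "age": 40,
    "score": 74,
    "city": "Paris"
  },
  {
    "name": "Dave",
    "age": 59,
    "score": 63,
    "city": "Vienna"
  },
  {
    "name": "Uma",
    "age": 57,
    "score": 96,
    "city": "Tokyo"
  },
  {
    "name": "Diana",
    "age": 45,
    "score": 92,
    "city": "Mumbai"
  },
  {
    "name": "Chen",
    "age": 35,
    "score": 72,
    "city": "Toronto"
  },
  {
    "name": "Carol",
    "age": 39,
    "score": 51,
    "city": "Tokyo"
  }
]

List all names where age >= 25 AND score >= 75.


Checking both conditions:
  Nate (age=24, score=68) -> no
  Frank (age=61, score=57) -> no
  Hank (age=40, score=74) -> no
  Dave (age=59, score=63) -> no
  Uma (age=57, score=96) -> YES
  Diana (age=45, score=92) -> YES
  Chen (age=35, score=72) -> no
  Carol (age=39, score=51) -> no


ANSWER: Uma, Diana


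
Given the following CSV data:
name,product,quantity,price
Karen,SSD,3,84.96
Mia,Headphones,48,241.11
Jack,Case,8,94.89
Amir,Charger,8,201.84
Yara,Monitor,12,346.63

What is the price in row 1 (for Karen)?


Row 1: Karen
Column 'price' = 84.96

ANSWER: 84.96


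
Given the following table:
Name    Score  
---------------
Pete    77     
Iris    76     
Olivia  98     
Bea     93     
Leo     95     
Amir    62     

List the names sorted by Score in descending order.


Sorting by Score (descending):
  Olivia: 98
  Leo: 95
  Bea: 93
  Pete: 77
  Iris: 76
  Amir: 62


ANSWER: Olivia, Leo, Bea, Pete, Iris, Amir


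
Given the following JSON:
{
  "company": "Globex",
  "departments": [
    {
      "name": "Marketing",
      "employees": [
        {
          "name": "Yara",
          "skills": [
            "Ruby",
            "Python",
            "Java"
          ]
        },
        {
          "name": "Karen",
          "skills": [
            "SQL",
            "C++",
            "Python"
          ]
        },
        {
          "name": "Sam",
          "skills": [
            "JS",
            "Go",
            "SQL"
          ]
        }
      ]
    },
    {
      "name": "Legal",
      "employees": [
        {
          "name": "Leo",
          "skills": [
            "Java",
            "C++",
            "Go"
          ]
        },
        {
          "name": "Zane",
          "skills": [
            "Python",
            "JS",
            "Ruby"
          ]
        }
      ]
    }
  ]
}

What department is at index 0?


Path: departments[0].name
Value: Marketing

ANSWER: Marketing


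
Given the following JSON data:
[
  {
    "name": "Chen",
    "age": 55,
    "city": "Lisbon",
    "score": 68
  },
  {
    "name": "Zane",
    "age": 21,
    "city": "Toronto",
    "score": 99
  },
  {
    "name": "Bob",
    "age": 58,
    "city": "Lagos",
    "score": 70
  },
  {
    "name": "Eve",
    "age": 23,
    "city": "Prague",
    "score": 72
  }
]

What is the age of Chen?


Looking up record where name = Chen
Record index: 0
Field 'age' = 55

ANSWER: 55


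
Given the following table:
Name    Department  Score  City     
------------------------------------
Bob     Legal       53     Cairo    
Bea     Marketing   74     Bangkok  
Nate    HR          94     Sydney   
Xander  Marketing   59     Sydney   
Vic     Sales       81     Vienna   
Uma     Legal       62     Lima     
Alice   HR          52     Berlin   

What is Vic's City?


Row 5: Vic
City = Vienna

ANSWER: Vienna


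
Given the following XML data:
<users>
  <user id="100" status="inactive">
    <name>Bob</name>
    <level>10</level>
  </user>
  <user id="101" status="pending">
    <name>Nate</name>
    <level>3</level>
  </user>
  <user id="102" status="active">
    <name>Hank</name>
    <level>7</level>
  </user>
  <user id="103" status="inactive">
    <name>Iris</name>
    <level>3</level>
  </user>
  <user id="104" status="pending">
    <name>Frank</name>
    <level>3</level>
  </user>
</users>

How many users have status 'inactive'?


Counting users with status='inactive':
  Bob (id=100) -> MATCH
  Iris (id=103) -> MATCH
Count: 2

ANSWER: 2


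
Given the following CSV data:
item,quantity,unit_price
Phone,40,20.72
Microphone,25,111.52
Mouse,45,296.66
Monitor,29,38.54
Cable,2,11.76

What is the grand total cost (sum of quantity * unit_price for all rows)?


Computing row totals:
  Phone: 40 * 20.72 = 828.8
  Microphone: 25 * 111.52 = 2788.0
  Mouse: 45 * 296.66 = 13349.7
  Monitor: 29 * 38.54 = 1117.66
  Cable: 2 * 11.76 = 23.52
Grand total = 828.8 + 2788.0 + 13349.7 + 1117.66 + 23.52 = 18107.68

ANSWER: 18107.68


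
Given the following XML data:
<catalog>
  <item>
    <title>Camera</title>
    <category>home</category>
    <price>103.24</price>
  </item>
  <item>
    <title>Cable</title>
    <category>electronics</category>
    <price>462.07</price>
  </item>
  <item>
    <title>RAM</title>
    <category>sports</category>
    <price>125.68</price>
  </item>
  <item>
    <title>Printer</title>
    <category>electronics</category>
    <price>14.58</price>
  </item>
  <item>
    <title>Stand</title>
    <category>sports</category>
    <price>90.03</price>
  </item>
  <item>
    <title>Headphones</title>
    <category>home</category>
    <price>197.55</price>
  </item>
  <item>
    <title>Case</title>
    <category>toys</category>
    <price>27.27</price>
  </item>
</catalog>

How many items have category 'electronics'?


Scanning <item> elements for <category>electronics</category>:
  Item 2: Cable -> MATCH
  Item 4: Printer -> MATCH
Count: 2

ANSWER: 2


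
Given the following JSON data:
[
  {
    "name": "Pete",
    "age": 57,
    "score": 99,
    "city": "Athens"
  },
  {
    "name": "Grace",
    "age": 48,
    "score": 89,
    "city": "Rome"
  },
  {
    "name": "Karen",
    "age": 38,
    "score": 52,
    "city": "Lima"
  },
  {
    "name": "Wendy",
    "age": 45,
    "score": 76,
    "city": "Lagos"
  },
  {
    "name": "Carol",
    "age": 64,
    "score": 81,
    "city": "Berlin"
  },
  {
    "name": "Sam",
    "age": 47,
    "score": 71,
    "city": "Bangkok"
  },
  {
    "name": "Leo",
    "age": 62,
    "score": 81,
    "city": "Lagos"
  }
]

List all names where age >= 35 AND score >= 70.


Checking both conditions:
  Pete (age=57, score=99) -> YES
  Grace (age=48, score=89) -> YES
  Karen (age=38, score=52) -> no
  Wendy (age=45, score=76) -> YES
  Carol (age=64, score=81) -> YES
  Sam (age=47, score=71) -> YES
  Leo (age=62, score=81) -> YES


ANSWER: Pete, Grace, Wendy, Carol, Sam, Leo


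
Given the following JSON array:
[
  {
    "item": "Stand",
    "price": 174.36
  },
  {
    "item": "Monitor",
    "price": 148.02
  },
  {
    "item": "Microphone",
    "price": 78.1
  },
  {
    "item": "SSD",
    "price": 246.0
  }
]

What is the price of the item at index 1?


Array index 1 -> Monitor
price = 148.02

ANSWER: 148.02


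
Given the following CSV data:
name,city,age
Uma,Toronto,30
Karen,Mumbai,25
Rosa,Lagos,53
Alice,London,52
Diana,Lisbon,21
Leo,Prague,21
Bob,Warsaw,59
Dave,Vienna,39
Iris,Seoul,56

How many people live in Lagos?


Scanning city column for 'Lagos':
  Row 3: Rosa -> MATCH
Total matches: 1

ANSWER: 1


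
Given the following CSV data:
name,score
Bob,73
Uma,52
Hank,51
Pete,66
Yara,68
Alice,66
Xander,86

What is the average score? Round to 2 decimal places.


Scores: 73, 52, 51, 66, 68, 66, 86
Sum = 462
Count = 7
Average = 462 / 7 = 66.00

ANSWER: 66.00


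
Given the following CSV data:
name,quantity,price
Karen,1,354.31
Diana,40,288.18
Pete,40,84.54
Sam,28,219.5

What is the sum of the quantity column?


Values in 'quantity' column:
  Row 1: 1
  Row 2: 40
  Row 3: 40
  Row 4: 28
Sum = 1 + 40 + 40 + 28 = 109

ANSWER: 109


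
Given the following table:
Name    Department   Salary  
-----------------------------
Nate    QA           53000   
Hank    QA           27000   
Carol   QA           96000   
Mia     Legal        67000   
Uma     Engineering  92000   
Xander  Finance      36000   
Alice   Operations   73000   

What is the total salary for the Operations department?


Operations department members:
  Alice: 73000
Total = 73000 = 73000

ANSWER: 73000


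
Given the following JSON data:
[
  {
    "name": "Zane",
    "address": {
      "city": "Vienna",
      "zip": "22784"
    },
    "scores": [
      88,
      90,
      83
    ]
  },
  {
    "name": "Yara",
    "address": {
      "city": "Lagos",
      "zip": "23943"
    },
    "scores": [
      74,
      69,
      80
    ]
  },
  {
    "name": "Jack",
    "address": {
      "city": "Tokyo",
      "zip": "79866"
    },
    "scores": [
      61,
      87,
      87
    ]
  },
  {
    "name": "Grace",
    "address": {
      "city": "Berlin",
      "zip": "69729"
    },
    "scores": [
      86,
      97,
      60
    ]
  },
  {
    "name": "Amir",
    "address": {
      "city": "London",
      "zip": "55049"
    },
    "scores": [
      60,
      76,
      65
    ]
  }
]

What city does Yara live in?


Path: records[1].address.city
Value: Lagos

ANSWER: Lagos


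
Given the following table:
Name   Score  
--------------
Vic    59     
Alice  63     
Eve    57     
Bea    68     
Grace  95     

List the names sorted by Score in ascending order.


Sorting by Score (ascending):
  Eve: 57
  Vic: 59
  Alice: 63
  Bea: 68
  Grace: 95


ANSWER: Eve, Vic, Alice, Bea, Grace


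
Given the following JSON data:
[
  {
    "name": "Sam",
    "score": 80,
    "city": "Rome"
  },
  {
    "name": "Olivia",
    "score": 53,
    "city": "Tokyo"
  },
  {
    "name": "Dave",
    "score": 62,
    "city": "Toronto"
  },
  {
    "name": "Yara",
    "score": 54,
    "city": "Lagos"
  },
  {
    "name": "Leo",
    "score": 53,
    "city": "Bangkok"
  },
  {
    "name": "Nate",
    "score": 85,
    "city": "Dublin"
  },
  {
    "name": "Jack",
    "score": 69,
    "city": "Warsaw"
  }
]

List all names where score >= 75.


Filtering records where score >= 75:
  Sam (score=80) -> YES
  Olivia (score=53) -> no
  Dave (score=62) -> no
  Yara (score=54) -> no
  Leo (score=53) -> no
  Nate (score=85) -> YES
  Jack (score=69) -> no


ANSWER: Sam, Nate


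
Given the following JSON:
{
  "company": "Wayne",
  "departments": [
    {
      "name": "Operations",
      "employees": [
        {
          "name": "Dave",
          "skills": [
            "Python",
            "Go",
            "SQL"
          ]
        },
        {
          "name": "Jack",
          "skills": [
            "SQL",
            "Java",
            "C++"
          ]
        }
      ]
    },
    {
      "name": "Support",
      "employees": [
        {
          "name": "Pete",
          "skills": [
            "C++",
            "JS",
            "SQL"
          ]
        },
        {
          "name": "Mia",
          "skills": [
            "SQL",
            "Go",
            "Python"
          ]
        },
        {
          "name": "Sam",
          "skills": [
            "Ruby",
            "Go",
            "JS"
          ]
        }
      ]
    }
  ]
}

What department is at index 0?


Path: departments[0].name
Value: Operations

ANSWER: Operations


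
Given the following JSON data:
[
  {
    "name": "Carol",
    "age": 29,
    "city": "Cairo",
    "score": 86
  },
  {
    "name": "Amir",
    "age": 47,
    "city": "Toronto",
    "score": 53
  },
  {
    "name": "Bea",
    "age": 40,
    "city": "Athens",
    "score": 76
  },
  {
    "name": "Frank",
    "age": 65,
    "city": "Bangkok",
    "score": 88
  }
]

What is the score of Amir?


Looking up record where name = Amir
Record index: 1
Field 'score' = 53

ANSWER: 53


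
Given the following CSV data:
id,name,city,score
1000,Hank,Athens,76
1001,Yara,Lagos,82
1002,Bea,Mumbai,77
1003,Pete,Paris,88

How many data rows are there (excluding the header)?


Counting rows (excluding header):
Header: id,name,city,score
Data rows: 4

ANSWER: 4


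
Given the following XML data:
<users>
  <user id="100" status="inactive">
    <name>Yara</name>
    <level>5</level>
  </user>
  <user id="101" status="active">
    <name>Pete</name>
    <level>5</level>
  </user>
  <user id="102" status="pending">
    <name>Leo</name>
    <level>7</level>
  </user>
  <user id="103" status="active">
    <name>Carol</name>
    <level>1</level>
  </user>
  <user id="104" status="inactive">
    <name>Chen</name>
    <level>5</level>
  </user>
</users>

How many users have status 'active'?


Counting users with status='active':
  Pete (id=101) -> MATCH
  Carol (id=103) -> MATCH
Count: 2

ANSWER: 2


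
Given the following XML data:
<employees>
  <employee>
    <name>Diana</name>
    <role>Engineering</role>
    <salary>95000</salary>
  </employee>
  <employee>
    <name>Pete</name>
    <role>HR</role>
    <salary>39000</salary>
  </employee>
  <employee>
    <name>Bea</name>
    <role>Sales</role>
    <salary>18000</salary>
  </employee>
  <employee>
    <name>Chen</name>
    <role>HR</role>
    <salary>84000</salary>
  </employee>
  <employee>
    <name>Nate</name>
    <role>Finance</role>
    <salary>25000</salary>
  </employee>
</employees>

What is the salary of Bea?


Searching for <employee> with <name>Bea</name>
Found at position 3
<salary>18000</salary>

ANSWER: 18000


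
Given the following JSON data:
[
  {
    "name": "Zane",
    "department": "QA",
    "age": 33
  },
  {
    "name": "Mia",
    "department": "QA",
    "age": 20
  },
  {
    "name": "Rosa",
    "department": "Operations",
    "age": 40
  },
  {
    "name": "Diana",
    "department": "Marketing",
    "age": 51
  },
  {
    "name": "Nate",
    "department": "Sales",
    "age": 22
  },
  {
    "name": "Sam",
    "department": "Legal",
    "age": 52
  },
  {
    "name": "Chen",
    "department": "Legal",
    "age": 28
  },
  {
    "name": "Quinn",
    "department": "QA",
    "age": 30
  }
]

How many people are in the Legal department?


Scanning records for department = Legal
  Record 5: Sam
  Record 6: Chen
Count: 2

ANSWER: 2


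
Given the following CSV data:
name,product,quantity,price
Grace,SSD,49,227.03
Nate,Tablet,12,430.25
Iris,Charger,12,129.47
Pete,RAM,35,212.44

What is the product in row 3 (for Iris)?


Row 3: Iris
Column 'product' = Charger

ANSWER: Charger


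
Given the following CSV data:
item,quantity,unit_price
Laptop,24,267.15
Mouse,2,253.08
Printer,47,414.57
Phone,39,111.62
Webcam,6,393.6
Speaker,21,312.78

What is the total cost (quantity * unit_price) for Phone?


Row: Phone
quantity = 39
unit_price = 111.62
total = 39 * 111.62 = 4353.18

ANSWER: 4353.18


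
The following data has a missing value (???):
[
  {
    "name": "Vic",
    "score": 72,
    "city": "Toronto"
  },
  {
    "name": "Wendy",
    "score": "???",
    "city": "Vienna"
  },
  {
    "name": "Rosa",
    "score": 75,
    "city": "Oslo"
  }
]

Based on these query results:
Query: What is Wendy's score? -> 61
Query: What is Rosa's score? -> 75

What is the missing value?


The missing value is Wendy's score
From query: Wendy's score = 61

ANSWER: 61


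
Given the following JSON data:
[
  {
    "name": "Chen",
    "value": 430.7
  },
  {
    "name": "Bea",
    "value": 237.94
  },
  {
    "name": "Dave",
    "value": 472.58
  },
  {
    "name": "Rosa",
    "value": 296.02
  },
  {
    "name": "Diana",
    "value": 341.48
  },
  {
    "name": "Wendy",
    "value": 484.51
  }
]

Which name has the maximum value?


Comparing values:
  Chen: 430.7
  Bea: 237.94
  Dave: 472.58
  Rosa: 296.02
  Diana: 341.48
  Wendy: 484.51
Maximum: Wendy (484.51)

ANSWER: Wendy


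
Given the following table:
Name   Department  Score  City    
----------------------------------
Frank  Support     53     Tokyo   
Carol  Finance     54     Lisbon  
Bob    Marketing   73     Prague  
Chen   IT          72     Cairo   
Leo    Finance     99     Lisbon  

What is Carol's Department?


Row 2: Carol
Department = Finance

ANSWER: Finance


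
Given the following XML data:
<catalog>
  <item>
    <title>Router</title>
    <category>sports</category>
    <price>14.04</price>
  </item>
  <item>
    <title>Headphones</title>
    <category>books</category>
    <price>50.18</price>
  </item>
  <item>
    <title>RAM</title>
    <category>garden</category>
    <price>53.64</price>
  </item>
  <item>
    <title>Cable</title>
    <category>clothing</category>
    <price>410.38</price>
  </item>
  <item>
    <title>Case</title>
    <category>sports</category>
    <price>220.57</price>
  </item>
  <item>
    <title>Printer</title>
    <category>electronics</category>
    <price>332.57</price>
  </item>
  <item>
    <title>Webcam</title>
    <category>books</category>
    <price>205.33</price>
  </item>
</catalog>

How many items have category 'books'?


Scanning <item> elements for <category>books</category>:
  Item 2: Headphones -> MATCH
  Item 7: Webcam -> MATCH
Count: 2

ANSWER: 2


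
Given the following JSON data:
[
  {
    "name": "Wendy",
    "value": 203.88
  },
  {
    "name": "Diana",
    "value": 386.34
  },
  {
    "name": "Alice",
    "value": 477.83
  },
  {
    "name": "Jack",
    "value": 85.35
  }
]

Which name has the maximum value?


Comparing values:
  Wendy: 203.88
  Diana: 386.34
  Alice: 477.83
  Jack: 85.35
Maximum: Alice (477.83)

ANSWER: Alice


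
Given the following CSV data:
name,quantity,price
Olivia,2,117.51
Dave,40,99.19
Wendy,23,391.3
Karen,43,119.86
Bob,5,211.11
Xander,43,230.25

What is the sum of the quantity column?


Values in 'quantity' column:
  Row 1: 2
  Row 2: 40
  Row 3: 23
  Row 4: 43
  Row 5: 5
  Row 6: 43
Sum = 2 + 40 + 23 + 43 + 5 + 43 = 156

ANSWER: 156


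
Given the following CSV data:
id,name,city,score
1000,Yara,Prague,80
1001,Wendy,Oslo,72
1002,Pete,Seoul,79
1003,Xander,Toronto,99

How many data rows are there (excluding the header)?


Counting rows (excluding header):
Header: id,name,city,score
Data rows: 4

ANSWER: 4


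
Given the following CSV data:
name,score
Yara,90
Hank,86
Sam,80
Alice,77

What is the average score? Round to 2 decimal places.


Scores: 90, 86, 80, 77
Sum = 333
Count = 4
Average = 333 / 4 = 83.25

ANSWER: 83.25


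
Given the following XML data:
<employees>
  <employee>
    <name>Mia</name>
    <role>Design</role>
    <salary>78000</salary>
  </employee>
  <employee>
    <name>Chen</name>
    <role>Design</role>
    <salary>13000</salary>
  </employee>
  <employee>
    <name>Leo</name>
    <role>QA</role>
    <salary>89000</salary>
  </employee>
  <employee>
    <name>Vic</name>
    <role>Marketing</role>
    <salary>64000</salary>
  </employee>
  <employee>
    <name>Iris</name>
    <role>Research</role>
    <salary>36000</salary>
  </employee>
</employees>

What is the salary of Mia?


Searching for <employee> with <name>Mia</name>
Found at position 1
<salary>78000</salary>

ANSWER: 78000


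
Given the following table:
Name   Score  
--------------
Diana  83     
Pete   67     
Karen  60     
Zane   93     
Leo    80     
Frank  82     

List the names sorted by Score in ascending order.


Sorting by Score (ascending):
  Karen: 60
  Pete: 67
  Leo: 80
  Frank: 82
  Diana: 83
  Zane: 93


ANSWER: Karen, Pete, Leo, Frank, Diana, Zane


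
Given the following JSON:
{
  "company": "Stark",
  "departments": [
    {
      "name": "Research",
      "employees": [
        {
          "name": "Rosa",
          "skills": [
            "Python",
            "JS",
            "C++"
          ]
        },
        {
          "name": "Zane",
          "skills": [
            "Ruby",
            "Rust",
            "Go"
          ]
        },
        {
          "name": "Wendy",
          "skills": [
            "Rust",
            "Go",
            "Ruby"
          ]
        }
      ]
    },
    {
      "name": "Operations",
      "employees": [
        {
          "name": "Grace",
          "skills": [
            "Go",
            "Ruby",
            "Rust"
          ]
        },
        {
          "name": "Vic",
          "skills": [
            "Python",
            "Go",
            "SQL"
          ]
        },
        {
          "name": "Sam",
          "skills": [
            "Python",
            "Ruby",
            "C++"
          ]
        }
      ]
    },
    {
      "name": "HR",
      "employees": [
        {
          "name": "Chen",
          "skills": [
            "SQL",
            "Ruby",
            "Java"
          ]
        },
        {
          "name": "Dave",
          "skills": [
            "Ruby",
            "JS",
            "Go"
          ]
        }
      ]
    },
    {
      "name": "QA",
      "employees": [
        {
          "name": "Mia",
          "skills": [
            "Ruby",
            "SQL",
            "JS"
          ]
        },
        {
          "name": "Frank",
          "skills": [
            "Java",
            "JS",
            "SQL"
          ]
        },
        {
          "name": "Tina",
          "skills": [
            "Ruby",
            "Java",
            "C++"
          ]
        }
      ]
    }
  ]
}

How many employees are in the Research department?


Path: departments[0].employees
Count: 3

ANSWER: 3


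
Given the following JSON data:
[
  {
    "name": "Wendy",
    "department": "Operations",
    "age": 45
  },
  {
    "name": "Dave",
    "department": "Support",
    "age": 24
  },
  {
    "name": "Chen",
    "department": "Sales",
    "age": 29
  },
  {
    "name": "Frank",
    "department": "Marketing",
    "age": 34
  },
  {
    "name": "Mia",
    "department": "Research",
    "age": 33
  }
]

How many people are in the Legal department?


Scanning records for department = Legal
  No matches found
Count: 0

ANSWER: 0


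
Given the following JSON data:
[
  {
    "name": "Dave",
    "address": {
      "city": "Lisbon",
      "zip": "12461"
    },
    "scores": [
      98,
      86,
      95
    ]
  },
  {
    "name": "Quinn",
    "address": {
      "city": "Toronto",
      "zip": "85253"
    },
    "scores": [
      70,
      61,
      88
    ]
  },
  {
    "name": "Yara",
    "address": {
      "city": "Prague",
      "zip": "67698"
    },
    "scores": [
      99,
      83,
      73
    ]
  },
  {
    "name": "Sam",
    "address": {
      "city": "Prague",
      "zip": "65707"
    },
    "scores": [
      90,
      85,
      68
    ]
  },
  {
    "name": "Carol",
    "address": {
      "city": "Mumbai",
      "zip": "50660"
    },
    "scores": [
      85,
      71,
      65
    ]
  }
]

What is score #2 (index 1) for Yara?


Path: records[2].scores[1]
Value: 83

ANSWER: 83


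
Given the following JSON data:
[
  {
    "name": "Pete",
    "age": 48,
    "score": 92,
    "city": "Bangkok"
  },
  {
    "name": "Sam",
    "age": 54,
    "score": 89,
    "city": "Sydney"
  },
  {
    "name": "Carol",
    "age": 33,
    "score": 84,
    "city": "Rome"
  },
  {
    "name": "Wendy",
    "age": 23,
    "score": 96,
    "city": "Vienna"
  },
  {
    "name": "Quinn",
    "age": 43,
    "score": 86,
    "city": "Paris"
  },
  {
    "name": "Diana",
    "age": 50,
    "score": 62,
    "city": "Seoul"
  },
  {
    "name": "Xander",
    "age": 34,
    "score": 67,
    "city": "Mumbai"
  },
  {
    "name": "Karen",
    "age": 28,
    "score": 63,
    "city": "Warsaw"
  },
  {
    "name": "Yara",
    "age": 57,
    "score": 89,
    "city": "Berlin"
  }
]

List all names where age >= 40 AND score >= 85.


Checking both conditions:
  Pete (age=48, score=92) -> YES
  Sam (age=54, score=89) -> YES
  Carol (age=33, score=84) -> no
  Wendy (age=23, score=96) -> no
  Quinn (age=43, score=86) -> YES
  Diana (age=50, score=62) -> no
  Xander (age=34, score=67) -> no
  Karen (age=28, score=63) -> no
  Yara (age=57, score=89) -> YES


ANSWER: Pete, Sam, Quinn, Yara


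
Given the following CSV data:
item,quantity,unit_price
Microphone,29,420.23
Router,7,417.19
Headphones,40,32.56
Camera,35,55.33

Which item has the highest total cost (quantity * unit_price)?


Computing row totals:
  Microphone: 12186.67
  Router: 2920.33
  Headphones: 1302.4
  Camera: 1936.55
Maximum: Microphone (12186.67)

ANSWER: Microphone


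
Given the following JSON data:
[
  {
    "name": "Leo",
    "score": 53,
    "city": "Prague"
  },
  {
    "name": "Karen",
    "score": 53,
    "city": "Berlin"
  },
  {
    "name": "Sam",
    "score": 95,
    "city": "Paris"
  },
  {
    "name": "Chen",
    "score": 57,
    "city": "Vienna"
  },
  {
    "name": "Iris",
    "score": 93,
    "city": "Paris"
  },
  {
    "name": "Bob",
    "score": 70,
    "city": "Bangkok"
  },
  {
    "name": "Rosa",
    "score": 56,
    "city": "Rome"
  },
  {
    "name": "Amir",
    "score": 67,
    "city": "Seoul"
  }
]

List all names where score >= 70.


Filtering records where score >= 70:
  Leo (score=53) -> no
  Karen (score=53) -> no
  Sam (score=95) -> YES
  Chen (score=57) -> no
  Iris (score=93) -> YES
  Bob (score=70) -> YES
  Rosa (score=56) -> no
  Amir (score=67) -> no


ANSWER: Sam, Iris, Bob


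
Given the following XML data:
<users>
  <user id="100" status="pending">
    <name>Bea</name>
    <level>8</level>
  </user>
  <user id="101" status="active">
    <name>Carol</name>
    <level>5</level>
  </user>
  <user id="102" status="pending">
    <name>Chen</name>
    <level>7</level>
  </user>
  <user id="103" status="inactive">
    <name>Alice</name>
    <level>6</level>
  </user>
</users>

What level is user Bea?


Finding user: Bea
<level>8</level>

ANSWER: 8


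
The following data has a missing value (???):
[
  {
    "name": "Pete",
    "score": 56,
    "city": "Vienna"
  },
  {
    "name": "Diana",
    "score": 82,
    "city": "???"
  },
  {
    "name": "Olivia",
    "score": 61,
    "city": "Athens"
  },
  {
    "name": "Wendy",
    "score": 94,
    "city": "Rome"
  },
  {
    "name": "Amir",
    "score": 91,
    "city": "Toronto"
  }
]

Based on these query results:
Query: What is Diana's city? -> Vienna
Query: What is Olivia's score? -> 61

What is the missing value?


The missing value is Diana's city
From query: Diana's city = Vienna

ANSWER: Vienna


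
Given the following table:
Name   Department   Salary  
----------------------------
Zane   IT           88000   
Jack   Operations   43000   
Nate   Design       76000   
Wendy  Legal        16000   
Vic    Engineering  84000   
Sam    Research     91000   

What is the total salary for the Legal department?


Legal department members:
  Wendy: 16000
Total = 16000 = 16000

ANSWER: 16000


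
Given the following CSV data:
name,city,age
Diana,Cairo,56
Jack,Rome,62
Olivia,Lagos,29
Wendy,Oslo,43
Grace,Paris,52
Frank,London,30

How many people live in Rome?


Scanning city column for 'Rome':
  Row 2: Jack -> MATCH
Total matches: 1

ANSWER: 1


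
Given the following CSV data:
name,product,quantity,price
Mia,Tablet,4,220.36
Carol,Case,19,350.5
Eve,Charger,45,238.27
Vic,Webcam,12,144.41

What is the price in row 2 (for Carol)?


Row 2: Carol
Column 'price' = 350.5

ANSWER: 350.5


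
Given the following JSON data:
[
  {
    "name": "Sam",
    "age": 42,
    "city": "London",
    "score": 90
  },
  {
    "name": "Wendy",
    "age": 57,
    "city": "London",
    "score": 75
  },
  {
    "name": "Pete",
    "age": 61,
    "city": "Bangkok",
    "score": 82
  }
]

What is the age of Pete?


Looking up record where name = Pete
Record index: 2
Field 'age' = 61

ANSWER: 61


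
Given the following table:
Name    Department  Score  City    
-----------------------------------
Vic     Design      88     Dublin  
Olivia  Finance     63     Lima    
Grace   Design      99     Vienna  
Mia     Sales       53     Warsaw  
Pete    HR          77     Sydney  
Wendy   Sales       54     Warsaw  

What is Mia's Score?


Row 4: Mia
Score = 53

ANSWER: 53


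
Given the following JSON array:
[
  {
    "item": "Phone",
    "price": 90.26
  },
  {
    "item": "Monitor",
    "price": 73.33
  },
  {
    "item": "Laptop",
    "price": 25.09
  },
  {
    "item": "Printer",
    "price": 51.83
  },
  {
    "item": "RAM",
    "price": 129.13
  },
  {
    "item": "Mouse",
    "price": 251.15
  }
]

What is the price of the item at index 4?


Array index 4 -> RAM
price = 129.13

ANSWER: 129.13


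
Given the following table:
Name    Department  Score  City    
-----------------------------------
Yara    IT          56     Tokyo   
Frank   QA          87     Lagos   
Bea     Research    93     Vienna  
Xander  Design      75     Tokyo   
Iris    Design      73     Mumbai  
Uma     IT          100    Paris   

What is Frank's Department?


Row 2: Frank
Department = QA

ANSWER: QA


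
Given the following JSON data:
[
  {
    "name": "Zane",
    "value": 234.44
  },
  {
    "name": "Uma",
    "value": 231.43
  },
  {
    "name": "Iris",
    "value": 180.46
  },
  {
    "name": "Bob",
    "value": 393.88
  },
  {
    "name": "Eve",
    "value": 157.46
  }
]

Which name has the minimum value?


Comparing values:
  Zane: 234.44
  Uma: 231.43
  Iris: 180.46
  Bob: 393.88
  Eve: 157.46
Minimum: Eve (157.46)

ANSWER: Eve


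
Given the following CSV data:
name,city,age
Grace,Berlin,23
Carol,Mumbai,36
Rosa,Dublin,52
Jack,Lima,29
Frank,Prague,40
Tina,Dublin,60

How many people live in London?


Scanning city column for 'London':
Total matches: 0

ANSWER: 0


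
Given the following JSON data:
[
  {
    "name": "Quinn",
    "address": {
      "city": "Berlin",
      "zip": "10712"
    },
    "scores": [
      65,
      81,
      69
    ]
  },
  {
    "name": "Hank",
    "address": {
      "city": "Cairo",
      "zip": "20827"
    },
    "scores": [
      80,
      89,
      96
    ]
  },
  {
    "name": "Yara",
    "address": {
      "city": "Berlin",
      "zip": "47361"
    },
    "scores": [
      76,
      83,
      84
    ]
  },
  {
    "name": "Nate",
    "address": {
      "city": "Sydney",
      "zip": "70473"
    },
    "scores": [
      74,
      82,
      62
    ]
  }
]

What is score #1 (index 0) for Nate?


Path: records[3].scores[0]
Value: 74

ANSWER: 74


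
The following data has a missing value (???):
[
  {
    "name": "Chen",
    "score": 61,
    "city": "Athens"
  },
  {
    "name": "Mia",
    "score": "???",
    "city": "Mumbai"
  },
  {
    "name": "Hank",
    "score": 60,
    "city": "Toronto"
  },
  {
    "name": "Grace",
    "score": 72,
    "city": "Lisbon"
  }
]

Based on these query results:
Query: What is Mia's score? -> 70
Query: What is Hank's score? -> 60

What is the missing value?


The missing value is Mia's score
From query: Mia's score = 70

ANSWER: 70


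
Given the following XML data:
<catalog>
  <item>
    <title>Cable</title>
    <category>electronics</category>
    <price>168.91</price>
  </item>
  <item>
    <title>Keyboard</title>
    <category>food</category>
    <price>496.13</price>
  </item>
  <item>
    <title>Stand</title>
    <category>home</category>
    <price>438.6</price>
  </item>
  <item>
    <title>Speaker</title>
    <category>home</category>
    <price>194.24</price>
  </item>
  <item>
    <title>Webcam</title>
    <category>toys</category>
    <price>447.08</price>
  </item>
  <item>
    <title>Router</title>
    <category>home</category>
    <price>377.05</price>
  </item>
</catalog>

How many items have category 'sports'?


Scanning <item> elements for <category>sports</category>:
Count: 0

ANSWER: 0


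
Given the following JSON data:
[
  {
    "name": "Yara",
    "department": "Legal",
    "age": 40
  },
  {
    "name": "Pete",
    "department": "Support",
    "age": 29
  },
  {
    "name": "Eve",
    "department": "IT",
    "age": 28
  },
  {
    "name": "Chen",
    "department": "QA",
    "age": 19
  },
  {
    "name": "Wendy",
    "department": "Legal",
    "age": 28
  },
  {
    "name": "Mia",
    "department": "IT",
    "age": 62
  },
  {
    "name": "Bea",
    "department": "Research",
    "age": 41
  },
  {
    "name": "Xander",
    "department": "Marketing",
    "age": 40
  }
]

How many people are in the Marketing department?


Scanning records for department = Marketing
  Record 7: Xander
Count: 1

ANSWER: 1


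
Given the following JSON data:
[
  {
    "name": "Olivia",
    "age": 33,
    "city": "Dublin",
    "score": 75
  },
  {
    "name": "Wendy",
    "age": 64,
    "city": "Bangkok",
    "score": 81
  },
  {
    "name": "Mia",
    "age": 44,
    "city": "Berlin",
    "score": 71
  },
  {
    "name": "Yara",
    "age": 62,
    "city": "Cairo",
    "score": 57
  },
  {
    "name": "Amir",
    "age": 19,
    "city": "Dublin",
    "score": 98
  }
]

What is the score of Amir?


Looking up record where name = Amir
Record index: 4
Field 'score' = 98

ANSWER: 98


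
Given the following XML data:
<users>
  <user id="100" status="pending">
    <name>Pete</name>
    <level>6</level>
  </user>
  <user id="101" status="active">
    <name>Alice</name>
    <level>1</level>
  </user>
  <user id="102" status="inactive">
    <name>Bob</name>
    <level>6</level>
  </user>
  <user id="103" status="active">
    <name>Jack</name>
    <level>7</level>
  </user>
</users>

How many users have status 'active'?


Counting users with status='active':
  Alice (id=101) -> MATCH
  Jack (id=103) -> MATCH
Count: 2

ANSWER: 2


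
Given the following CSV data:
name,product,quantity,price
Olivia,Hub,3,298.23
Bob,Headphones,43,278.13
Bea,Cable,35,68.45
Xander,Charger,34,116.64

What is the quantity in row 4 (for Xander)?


Row 4: Xander
Column 'quantity' = 34

ANSWER: 34


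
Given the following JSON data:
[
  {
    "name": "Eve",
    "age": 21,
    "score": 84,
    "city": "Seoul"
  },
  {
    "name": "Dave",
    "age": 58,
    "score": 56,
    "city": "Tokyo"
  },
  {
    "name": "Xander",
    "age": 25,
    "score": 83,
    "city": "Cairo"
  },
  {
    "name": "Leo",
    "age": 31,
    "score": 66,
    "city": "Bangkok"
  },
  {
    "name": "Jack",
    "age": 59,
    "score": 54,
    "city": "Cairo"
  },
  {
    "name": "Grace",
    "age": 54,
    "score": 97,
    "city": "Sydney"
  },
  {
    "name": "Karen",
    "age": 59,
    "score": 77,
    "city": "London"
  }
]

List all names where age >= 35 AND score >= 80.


Checking both conditions:
  Eve (age=21, score=84) -> no
  Dave (age=58, score=56) -> no
  Xander (age=25, score=83) -> no
  Leo (age=31, score=66) -> no
  Jack (age=59, score=54) -> no
  Grace (age=54, score=97) -> YES
  Karen (age=59, score=77) -> no


ANSWER: Grace


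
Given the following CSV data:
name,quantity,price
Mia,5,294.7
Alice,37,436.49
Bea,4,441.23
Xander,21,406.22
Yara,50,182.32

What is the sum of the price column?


Values in 'price' column:
  Row 1: 294.7
  Row 2: 436.49
  Row 3: 441.23
  Row 4: 406.22
  Row 5: 182.32
Sum = 294.7 + 436.49 + 441.23 + 406.22 + 182.32 = 1760.96

ANSWER: 1760.96


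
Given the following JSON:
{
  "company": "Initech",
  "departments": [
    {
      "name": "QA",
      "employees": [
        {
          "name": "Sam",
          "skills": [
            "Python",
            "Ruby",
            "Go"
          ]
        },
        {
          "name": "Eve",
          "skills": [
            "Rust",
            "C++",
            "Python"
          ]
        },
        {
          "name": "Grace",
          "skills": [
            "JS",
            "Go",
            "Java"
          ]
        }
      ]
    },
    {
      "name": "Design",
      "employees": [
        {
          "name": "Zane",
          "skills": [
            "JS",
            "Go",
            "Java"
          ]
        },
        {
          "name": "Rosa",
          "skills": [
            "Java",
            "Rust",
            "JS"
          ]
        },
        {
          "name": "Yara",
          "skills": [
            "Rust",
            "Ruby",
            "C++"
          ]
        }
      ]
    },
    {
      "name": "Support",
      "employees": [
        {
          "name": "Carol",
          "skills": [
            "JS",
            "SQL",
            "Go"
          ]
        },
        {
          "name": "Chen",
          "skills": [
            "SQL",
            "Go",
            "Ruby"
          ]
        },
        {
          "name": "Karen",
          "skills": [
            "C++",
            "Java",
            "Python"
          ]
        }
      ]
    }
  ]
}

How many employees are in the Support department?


Path: departments[2].employees
Count: 3

ANSWER: 3
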